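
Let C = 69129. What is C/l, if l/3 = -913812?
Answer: -7681/304604 ≈ -0.025216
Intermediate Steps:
l = -2741436 (l = 3*(-913812) = -2741436)
C/l = 69129/(-2741436) = 69129*(-1/2741436) = -7681/304604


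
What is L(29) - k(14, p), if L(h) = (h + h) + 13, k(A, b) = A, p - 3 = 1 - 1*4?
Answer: 57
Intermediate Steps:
p = 0 (p = 3 + (1 - 1*4) = 3 + (1 - 4) = 3 - 3 = 0)
L(h) = 13 + 2*h (L(h) = 2*h + 13 = 13 + 2*h)
L(29) - k(14, p) = (13 + 2*29) - 1*14 = (13 + 58) - 14 = 71 - 14 = 57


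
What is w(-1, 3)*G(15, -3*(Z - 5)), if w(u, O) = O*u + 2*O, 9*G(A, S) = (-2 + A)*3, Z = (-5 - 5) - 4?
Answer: 13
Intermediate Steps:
Z = -14 (Z = -10 - 4 = -14)
G(A, S) = -2/3 + A/3 (G(A, S) = ((-2 + A)*3)/9 = (-6 + 3*A)/9 = -2/3 + A/3)
w(u, O) = 2*O + O*u
w(-1, 3)*G(15, -3*(Z - 5)) = (3*(2 - 1))*(-2/3 + (1/3)*15) = (3*1)*(-2/3 + 5) = 3*(13/3) = 13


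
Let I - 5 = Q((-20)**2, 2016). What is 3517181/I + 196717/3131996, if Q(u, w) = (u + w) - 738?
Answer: 648007523411/310067604 ≈ 2089.9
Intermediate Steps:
Q(u, w) = -738 + u + w
I = 1683 (I = 5 + (-738 + (-20)**2 + 2016) = 5 + (-738 + 400 + 2016) = 5 + 1678 = 1683)
3517181/I + 196717/3131996 = 3517181/1683 + 196717/3131996 = 3517181*(1/1683) + 196717*(1/3131996) = 206893/99 + 196717/3131996 = 648007523411/310067604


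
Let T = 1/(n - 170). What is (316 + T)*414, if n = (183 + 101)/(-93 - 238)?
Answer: 3699241731/28277 ≈ 1.3082e+5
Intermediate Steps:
n = -284/331 (n = 284/(-331) = 284*(-1/331) = -284/331 ≈ -0.85801)
T = -331/56554 (T = 1/(-284/331 - 170) = 1/(-56554/331) = -331/56554 ≈ -0.0058528)
(316 + T)*414 = (316 - 331/56554)*414 = (17870733/56554)*414 = 3699241731/28277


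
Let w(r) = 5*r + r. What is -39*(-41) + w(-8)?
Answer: 1551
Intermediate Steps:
w(r) = 6*r
-39*(-41) + w(-8) = -39*(-41) + 6*(-8) = 1599 - 48 = 1551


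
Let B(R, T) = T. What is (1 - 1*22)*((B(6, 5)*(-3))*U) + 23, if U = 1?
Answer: 338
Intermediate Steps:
(1 - 1*22)*((B(6, 5)*(-3))*U) + 23 = (1 - 1*22)*((5*(-3))*1) + 23 = (1 - 22)*(-15*1) + 23 = -21*(-15) + 23 = 315 + 23 = 338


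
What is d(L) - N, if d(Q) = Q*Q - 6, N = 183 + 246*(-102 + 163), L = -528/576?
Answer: -2187959/144 ≈ -15194.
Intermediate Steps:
L = -11/12 (L = -528*1/576 = -11/12 ≈ -0.91667)
N = 15189 (N = 183 + 246*61 = 183 + 15006 = 15189)
d(Q) = -6 + Q² (d(Q) = Q² - 6 = -6 + Q²)
d(L) - N = (-6 + (-11/12)²) - 1*15189 = (-6 + 121/144) - 15189 = -743/144 - 15189 = -2187959/144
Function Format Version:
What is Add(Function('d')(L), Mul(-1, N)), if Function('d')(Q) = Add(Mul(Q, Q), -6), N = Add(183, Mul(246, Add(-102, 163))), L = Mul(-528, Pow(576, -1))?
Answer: Rational(-2187959, 144) ≈ -15194.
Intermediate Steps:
L = Rational(-11, 12) (L = Mul(-528, Rational(1, 576)) = Rational(-11, 12) ≈ -0.91667)
N = 15189 (N = Add(183, Mul(246, 61)) = Add(183, 15006) = 15189)
Function('d')(Q) = Add(-6, Pow(Q, 2)) (Function('d')(Q) = Add(Pow(Q, 2), -6) = Add(-6, Pow(Q, 2)))
Add(Function('d')(L), Mul(-1, N)) = Add(Add(-6, Pow(Rational(-11, 12), 2)), Mul(-1, 15189)) = Add(Add(-6, Rational(121, 144)), -15189) = Add(Rational(-743, 144), -15189) = Rational(-2187959, 144)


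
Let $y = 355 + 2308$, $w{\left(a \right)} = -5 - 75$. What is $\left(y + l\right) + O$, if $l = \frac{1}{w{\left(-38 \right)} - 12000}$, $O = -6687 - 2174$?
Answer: $- \frac{74871841}{12080} \approx -6198.0$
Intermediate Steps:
$w{\left(a \right)} = -80$ ($w{\left(a \right)} = -5 - 75 = -80$)
$y = 2663$
$O = -8861$
$l = - \frac{1}{12080}$ ($l = \frac{1}{-80 - 12000} = \frac{1}{-12080} = - \frac{1}{12080} \approx -8.2781 \cdot 10^{-5}$)
$\left(y + l\right) + O = \left(2663 - \frac{1}{12080}\right) - 8861 = \frac{32169039}{12080} - 8861 = - \frac{74871841}{12080}$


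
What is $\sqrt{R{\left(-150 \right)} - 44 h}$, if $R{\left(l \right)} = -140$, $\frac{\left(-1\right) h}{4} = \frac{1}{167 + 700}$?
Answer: $\frac{2 i \sqrt{90903}}{51} \approx 11.824 i$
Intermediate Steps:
$h = - \frac{4}{867}$ ($h = - \frac{4}{167 + 700} = - \frac{4}{867} \approx -0.0046136$)
$\sqrt{R{\left(-150 \right)} - 44 h} = \sqrt{-140 - - \frac{176}{867}} = \sqrt{-140 + \frac{176}{867}} = \sqrt{- \frac{121204}{867}} = \frac{2 i \sqrt{90903}}{51}$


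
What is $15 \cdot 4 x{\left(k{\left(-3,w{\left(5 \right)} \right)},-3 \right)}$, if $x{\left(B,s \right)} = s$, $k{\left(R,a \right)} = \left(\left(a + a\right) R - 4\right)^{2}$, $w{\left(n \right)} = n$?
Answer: $-180$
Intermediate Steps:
$k{\left(R,a \right)} = \left(-4 + 2 R a\right)^{2}$ ($k{\left(R,a \right)} = \left(2 a R - 4\right)^{2} = \left(2 R a - 4\right)^{2} = \left(-4 + 2 R a\right)^{2}$)
$15 \cdot 4 x{\left(k{\left(-3,w{\left(5 \right)} \right)},-3 \right)} = 15 \cdot 4 \left(-3\right) = 60 \left(-3\right) = -180$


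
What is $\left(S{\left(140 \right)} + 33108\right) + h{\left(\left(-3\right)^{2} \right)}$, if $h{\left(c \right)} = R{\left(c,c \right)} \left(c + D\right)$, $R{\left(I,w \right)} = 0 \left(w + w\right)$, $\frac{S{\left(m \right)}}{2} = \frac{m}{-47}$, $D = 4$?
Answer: $\frac{1555796}{47} \approx 33102.0$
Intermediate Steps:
$S{\left(m \right)} = - \frac{2 m}{47}$ ($S{\left(m \right)} = 2 \frac{m}{-47} = 2 m \left(- \frac{1}{47}\right) = 2 \left(- \frac{m}{47}\right) = - \frac{2 m}{47}$)
$R{\left(I,w \right)} = 0$ ($R{\left(I,w \right)} = 0 \cdot 2 w = 0$)
$h{\left(c \right)} = 0$ ($h{\left(c \right)} = 0 \left(c + 4\right) = 0 \left(4 + c\right) = 0$)
$\left(S{\left(140 \right)} + 33108\right) + h{\left(\left(-3\right)^{2} \right)} = \left(\left(- \frac{2}{47}\right) 140 + 33108\right) + 0 = \left(- \frac{280}{47} + 33108\right) + 0 = \frac{1555796}{47} + 0 = \frac{1555796}{47}$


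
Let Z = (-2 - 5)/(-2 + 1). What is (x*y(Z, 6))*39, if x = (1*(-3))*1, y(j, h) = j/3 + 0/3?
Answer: -273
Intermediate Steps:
Z = 7 (Z = -7/(-1) = -7*(-1) = 7)
y(j, h) = j/3 (y(j, h) = j*(⅓) + 0*(⅓) = j/3 + 0 = j/3)
x = -3 (x = -3*1 = -3)
(x*y(Z, 6))*39 = -7*39 = -273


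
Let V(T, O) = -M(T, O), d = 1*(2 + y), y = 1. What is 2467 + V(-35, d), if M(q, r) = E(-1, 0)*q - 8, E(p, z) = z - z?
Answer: 2475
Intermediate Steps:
E(p, z) = 0
M(q, r) = -8 (M(q, r) = 0*q - 8 = 0 - 8 = -8)
d = 3 (d = 1*(2 + 1) = 1*3 = 3)
V(T, O) = 8 (V(T, O) = -1*(-8) = 8)
2467 + V(-35, d) = 2467 + 8 = 2475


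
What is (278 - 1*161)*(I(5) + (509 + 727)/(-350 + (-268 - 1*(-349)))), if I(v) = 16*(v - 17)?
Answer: -6187428/269 ≈ -23002.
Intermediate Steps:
I(v) = -272 + 16*v (I(v) = 16*(-17 + v) = -272 + 16*v)
(278 - 1*161)*(I(5) + (509 + 727)/(-350 + (-268 - 1*(-349)))) = (278 - 1*161)*((-272 + 16*5) + (509 + 727)/(-350 + (-268 - 1*(-349)))) = (278 - 161)*((-272 + 80) + 1236/(-350 + (-268 + 349))) = 117*(-192 + 1236/(-350 + 81)) = 117*(-192 + 1236/(-269)) = 117*(-192 + 1236*(-1/269)) = 117*(-192 - 1236/269) = 117*(-52884/269) = -6187428/269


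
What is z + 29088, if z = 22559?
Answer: 51647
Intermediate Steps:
z + 29088 = 22559 + 29088 = 51647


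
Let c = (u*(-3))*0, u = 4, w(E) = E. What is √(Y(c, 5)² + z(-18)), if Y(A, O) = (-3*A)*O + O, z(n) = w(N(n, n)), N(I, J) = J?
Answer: √7 ≈ 2.6458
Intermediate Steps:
z(n) = n
c = 0 (c = (4*(-3))*0 = -12*0 = 0)
Y(A, O) = O - 3*A*O (Y(A, O) = -3*A*O + O = O - 3*A*O)
√(Y(c, 5)² + z(-18)) = √((5*(1 - 3*0))² - 18) = √((5*(1 + 0))² - 18) = √((5*1)² - 18) = √(5² - 18) = √(25 - 18) = √7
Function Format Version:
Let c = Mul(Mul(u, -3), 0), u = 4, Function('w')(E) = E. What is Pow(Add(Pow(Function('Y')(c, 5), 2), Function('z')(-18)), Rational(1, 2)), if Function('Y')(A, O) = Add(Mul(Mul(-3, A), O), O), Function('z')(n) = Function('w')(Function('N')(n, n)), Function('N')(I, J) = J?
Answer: Pow(7, Rational(1, 2)) ≈ 2.6458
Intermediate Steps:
Function('z')(n) = n
c = 0 (c = Mul(Mul(4, -3), 0) = Mul(-12, 0) = 0)
Function('Y')(A, O) = Add(O, Mul(-3, A, O)) (Function('Y')(A, O) = Add(Mul(-3, A, O), O) = Add(O, Mul(-3, A, O)))
Pow(Add(Pow(Function('Y')(c, 5), 2), Function('z')(-18)), Rational(1, 2)) = Pow(Add(Pow(Mul(5, Add(1, Mul(-3, 0))), 2), -18), Rational(1, 2)) = Pow(Add(Pow(Mul(5, Add(1, 0)), 2), -18), Rational(1, 2)) = Pow(Add(Pow(Mul(5, 1), 2), -18), Rational(1, 2)) = Pow(Add(Pow(5, 2), -18), Rational(1, 2)) = Pow(Add(25, -18), Rational(1, 2)) = Pow(7, Rational(1, 2))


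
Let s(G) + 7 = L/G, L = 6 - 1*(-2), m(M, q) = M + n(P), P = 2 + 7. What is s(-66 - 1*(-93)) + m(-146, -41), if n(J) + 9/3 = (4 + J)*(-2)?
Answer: -4906/27 ≈ -181.70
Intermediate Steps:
P = 9
n(J) = -11 - 2*J (n(J) = -3 + (4 + J)*(-2) = -3 + (-8 - 2*J) = -11 - 2*J)
m(M, q) = -29 + M (m(M, q) = M + (-11 - 2*9) = M + (-11 - 18) = M - 29 = -29 + M)
L = 8 (L = 6 + 2 = 8)
s(G) = -7 + 8/G
s(-66 - 1*(-93)) + m(-146, -41) = (-7 + 8/(-66 - 1*(-93))) + (-29 - 146) = (-7 + 8/(-66 + 93)) - 175 = (-7 + 8/27) - 175 = -181/27 - 175 = -4906/27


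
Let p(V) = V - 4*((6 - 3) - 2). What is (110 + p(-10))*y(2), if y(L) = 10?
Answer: 960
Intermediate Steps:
p(V) = -4 + V (p(V) = V - 4*(3 - 2) = V - 4*1 = V - 4 = -4 + V)
(110 + p(-10))*y(2) = (110 + (-4 - 10))*10 = (110 - 14)*10 = 96*10 = 960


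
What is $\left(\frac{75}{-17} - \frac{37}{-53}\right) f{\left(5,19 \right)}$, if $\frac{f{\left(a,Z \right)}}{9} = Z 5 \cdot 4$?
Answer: $- \frac{11443320}{901} \approx -12701.0$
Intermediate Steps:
$f{\left(a,Z \right)} = 180 Z$ ($f{\left(a,Z \right)} = 9 Z 5 \cdot 4 = 9 \cdot 5 Z 4 = 9 \cdot 20 Z = 180 Z$)
$\left(\frac{75}{-17} - \frac{37}{-53}\right) f{\left(5,19 \right)} = \left(\frac{75}{-17} - \frac{37}{-53}\right) 180 \cdot 19 = \left(75 \left(- \frac{1}{17}\right) - - \frac{37}{53}\right) 3420 = \left(- \frac{75}{17} + \frac{37}{53}\right) 3420 = \left(- \frac{3346}{901}\right) 3420 = - \frac{11443320}{901}$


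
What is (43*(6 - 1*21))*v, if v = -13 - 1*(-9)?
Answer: 2580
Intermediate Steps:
v = -4 (v = -13 + 9 = -4)
(43*(6 - 1*21))*v = (43*(6 - 1*21))*(-4) = (43*(6 - 21))*(-4) = (43*(-15))*(-4) = -645*(-4) = 2580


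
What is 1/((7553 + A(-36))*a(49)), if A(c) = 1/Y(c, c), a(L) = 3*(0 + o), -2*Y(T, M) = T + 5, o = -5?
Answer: -31/3512175 ≈ -8.8264e-6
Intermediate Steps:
Y(T, M) = -5/2 - T/2 (Y(T, M) = -(T + 5)/2 = -(5 + T)/2 = -5/2 - T/2)
a(L) = -15 (a(L) = 3*(0 - 5) = 3*(-5) = -15)
A(c) = 1/(-5/2 - c/2)
1/((7553 + A(-36))*a(49)) = 1/((7553 - 2/(5 - 36))*(-15)) = -1/15/(7553 - 2/(-31)) = -1/15/(7553 - 2*(-1/31)) = -1/15/(7553 + 2/31) = -1/15/(234145/31) = (31/234145)*(-1/15) = -31/3512175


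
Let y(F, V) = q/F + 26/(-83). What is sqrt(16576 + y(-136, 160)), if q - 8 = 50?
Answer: sqrt(132000135059)/2822 ≈ 128.74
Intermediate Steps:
q = 58 (q = 8 + 50 = 58)
y(F, V) = -26/83 + 58/F (y(F, V) = 58/F + 26/(-83) = 58/F + 26*(-1/83) = 58/F - 26/83 = -26/83 + 58/F)
sqrt(16576 + y(-136, 160)) = sqrt(16576 + (-26/83 + 58/(-136))) = sqrt(16576 + (-26/83 + 58*(-1/136))) = sqrt(16576 + (-26/83 - 29/68)) = sqrt(16576 - 4175/5644) = sqrt(93550769/5644) = sqrt(132000135059)/2822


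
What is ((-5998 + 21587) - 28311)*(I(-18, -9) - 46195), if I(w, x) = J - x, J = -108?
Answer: 588952268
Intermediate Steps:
I(w, x) = -108 - x
((-5998 + 21587) - 28311)*(I(-18, -9) - 46195) = ((-5998 + 21587) - 28311)*((-108 - 1*(-9)) - 46195) = (15589 - 28311)*((-108 + 9) - 46195) = -12722*(-99 - 46195) = -12722*(-46294) = 588952268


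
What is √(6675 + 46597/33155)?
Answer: √7339065540410/33155 ≈ 81.709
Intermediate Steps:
√(6675 + 46597/33155) = √(221356222/33155) = √7339065540410/33155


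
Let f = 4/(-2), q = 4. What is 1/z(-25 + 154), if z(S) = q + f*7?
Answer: -⅒ ≈ -0.10000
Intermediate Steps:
f = -2 (f = 4*(-½) = -2)
z(S) = -10 (z(S) = 4 - 2*7 = 4 - 14 = -10)
1/z(-25 + 154) = 1/(-10) = -⅒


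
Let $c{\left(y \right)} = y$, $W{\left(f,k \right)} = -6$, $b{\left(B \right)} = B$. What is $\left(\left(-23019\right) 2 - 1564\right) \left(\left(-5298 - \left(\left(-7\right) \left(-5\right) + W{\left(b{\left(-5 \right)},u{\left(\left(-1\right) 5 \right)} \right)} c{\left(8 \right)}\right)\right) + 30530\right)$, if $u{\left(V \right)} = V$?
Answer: $-1201712490$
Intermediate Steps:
$\left(\left(-23019\right) 2 - 1564\right) \left(\left(-5298 - \left(\left(-7\right) \left(-5\right) + W{\left(b{\left(-5 \right)},u{\left(\left(-1\right) 5 \right)} \right)} c{\left(8 \right)}\right)\right) + 30530\right) = \left(\left(-23019\right) 2 - 1564\right) \left(\left(-5298 - \left(\left(-7\right) \left(-5\right) - 48\right)\right) + 30530\right) = \left(-46038 - 1564\right) \left(\left(-5298 - \left(35 - 48\right)\right) + 30530\right) = - 47602 \left(\left(-5298 - -13\right) + 30530\right) = - 47602 \left(\left(-5298 + 13\right) + 30530\right) = - 47602 \left(-5285 + 30530\right) = \left(-47602\right) 25245 = -1201712490$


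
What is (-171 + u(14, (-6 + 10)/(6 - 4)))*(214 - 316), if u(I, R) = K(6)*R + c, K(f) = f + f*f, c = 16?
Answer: 7242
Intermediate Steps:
K(f) = f + f²
u(I, R) = 16 + 42*R (u(I, R) = (6*(1 + 6))*R + 16 = (6*7)*R + 16 = 42*R + 16 = 16 + 42*R)
(-171 + u(14, (-6 + 10)/(6 - 4)))*(214 - 316) = (-171 + (16 + 42*((-6 + 10)/(6 - 4))))*(214 - 316) = (-171 + (16 + 42*(4/2)))*(-102) = (-171 + (16 + 42*(4*(½))))*(-102) = (-171 + (16 + 42*2))*(-102) = (-171 + (16 + 84))*(-102) = (-171 + 100)*(-102) = -71*(-102) = 7242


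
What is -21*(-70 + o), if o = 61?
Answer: 189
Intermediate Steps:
-21*(-70 + o) = -21*(-70 + 61) = -21*(-9) = 189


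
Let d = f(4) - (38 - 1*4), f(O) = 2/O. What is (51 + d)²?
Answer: 1225/4 ≈ 306.25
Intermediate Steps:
d = -67/2 (d = 2/4 - (38 - 1*4) = 2*(¼) - (38 - 4) = ½ - 1*34 = ½ - 34 = -67/2 ≈ -33.500)
(51 + d)² = (51 - 67/2)² = (35/2)² = 1225/4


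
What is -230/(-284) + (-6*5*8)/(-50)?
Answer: 3983/710 ≈ 5.6099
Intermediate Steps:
-230/(-284) + (-6*5*8)/(-50) = -230*(-1/284) - 30*8*(-1/50) = 115/142 - 240*(-1/50) = 115/142 + 24/5 = 3983/710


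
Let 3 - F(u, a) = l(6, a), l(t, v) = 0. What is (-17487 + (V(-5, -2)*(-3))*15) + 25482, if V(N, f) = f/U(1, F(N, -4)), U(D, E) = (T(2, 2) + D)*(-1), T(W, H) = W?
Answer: 7965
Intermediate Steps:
F(u, a) = 3 (F(u, a) = 3 - 1*0 = 3 + 0 = 3)
U(D, E) = -2 - D (U(D, E) = (2 + D)*(-1) = -2 - D)
V(N, f) = -f/3 (V(N, f) = f/(-2 - 1*1) = f/(-2 - 1) = f/(-3) = f*(-⅓) = -f/3)
(-17487 + (V(-5, -2)*(-3))*15) + 25482 = (-17487 + (-⅓*(-2)*(-3))*15) + 25482 = (-17487 + ((⅔)*(-3))*15) + 25482 = (-17487 - 2*15) + 25482 = (-17487 - 30) + 25482 = -17517 + 25482 = 7965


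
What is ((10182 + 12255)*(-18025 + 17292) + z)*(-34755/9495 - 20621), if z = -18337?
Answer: 214952860699780/633 ≈ 3.3958e+11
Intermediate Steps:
((10182 + 12255)*(-18025 + 17292) + z)*(-34755/9495 - 20621) = ((10182 + 12255)*(-18025 + 17292) - 18337)*(-34755/9495 - 20621) = (22437*(-733) - 18337)*(-34755*1/9495 - 20621) = (-16446321 - 18337)*(-2317/633 - 20621) = -16464658*(-13055410/633) = 214952860699780/633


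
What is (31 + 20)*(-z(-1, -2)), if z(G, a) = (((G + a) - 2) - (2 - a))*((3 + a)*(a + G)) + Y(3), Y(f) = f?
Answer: -1530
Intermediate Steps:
z(G, a) = 3 + (3 + a)*(G + a)*(-4 + G + 2*a) (z(G, a) = (((G + a) - 2) - (2 - a))*((3 + a)*(a + G)) + 3 = ((-2 + G + a) + (-2 + a))*((3 + a)*(G + a)) + 3 = (-4 + G + 2*a)*((3 + a)*(G + a)) + 3 = (3 + a)*(G + a)*(-4 + G + 2*a) + 3 = 3 + (3 + a)*(G + a)*(-4 + G + 2*a))
(31 + 20)*(-z(-1, -2)) = (31 + 20)*(-(3 - 12*(-1) - 12*(-2) + 2*(-2)**2 + 2*(-2)**3 + 3*(-1)**2 - 2*(-1)**2 + 3*(-1)*(-2)**2 + 5*(-1)*(-2))) = 51*(-(3 + 12 + 24 + 2*4 + 2*(-8) + 3*1 - 2*1 + 3*(-1)*4 + 10)) = 51*(-(3 + 12 + 24 + 8 - 16 + 3 - 2 - 12 + 10)) = 51*(-1*30) = 51*(-30) = -1530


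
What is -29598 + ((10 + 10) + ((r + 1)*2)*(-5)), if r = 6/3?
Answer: -29608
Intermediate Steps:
r = 2 (r = 6*(1/3) = 2)
-29598 + ((10 + 10) + ((r + 1)*2)*(-5)) = -29598 + ((10 + 10) + ((2 + 1)*2)*(-5)) = -29598 + (20 + (3*2)*(-5)) = -29598 + (20 + 6*(-5)) = -29598 + (20 - 30) = -29598 - 10 = -29608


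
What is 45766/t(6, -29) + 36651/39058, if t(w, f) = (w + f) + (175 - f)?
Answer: 1794162259/7069498 ≈ 253.79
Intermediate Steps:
t(w, f) = 175 + w (t(w, f) = (f + w) + (175 - f) = 175 + w)
45766/t(6, -29) + 36651/39058 = 45766/(175 + 6) + 36651/39058 = 45766/181 + 36651*(1/39058) = 45766*(1/181) + 36651/39058 = 45766/181 + 36651/39058 = 1794162259/7069498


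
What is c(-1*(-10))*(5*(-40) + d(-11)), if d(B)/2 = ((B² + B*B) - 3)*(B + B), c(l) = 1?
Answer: -10716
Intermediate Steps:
d(B) = 4*B*(-3 + 2*B²) (d(B) = 2*(((B² + B*B) - 3)*(B + B)) = 2*(((B² + B²) - 3)*(2*B)) = 2*((2*B² - 3)*(2*B)) = 2*((-3 + 2*B²)*(2*B)) = 2*(2*B*(-3 + 2*B²)) = 4*B*(-3 + 2*B²))
c(-1*(-10))*(5*(-40) + d(-11)) = 1*(5*(-40) + (-12*(-11) + 8*(-11)³)) = 1*(-200 + (132 + 8*(-1331))) = 1*(-200 + (132 - 10648)) = 1*(-200 - 10516) = 1*(-10716) = -10716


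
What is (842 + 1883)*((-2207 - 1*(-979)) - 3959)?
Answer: -14134575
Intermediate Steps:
(842 + 1883)*((-2207 - 1*(-979)) - 3959) = 2725*((-2207 + 979) - 3959) = 2725*(-1228 - 3959) = 2725*(-5187) = -14134575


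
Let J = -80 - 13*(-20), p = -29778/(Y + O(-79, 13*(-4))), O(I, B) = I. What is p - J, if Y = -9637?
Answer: -122793/694 ≈ -176.94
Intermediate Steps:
p = 2127/694 (p = -29778/(-9637 - 79) = -29778/(-9716) = -29778*(-1/9716) = 2127/694 ≈ 3.0648)
J = 180 (J = -80 + 260 = 180)
p - J = 2127/694 - 1*180 = 2127/694 - 180 = -122793/694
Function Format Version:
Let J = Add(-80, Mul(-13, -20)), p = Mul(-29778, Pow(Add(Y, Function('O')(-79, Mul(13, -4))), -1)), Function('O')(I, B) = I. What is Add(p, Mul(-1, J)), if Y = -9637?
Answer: Rational(-122793, 694) ≈ -176.94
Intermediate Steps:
p = Rational(2127, 694) (p = Mul(-29778, Pow(Add(-9637, -79), -1)) = Mul(-29778, Pow(-9716, -1)) = Mul(-29778, Rational(-1, 9716)) = Rational(2127, 694) ≈ 3.0648)
J = 180 (J = Add(-80, 260) = 180)
Add(p, Mul(-1, J)) = Add(Rational(2127, 694), Mul(-1, 180)) = Add(Rational(2127, 694), -180) = Rational(-122793, 694)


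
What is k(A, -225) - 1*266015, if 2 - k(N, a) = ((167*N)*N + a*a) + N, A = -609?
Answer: -62253156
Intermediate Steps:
k(N, a) = 2 - N - a² - 167*N² (k(N, a) = 2 - (((167*N)*N + a*a) + N) = 2 - ((167*N² + a²) + N) = 2 - ((a² + 167*N²) + N) = 2 - (N + a² + 167*N²) = 2 + (-N - a² - 167*N²) = 2 - N - a² - 167*N²)
k(A, -225) - 1*266015 = (2 - 1*(-609) - 1*(-225)² - 167*(-609)²) - 1*266015 = (2 + 609 - 1*50625 - 167*370881) - 266015 = (2 + 609 - 50625 - 61937127) - 266015 = -61987141 - 266015 = -62253156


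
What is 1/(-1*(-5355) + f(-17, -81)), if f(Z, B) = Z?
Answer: 1/5338 ≈ 0.00018734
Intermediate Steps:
1/(-1*(-5355) + f(-17, -81)) = 1/(-1*(-5355) - 17) = 1/(5355 - 17) = 1/5338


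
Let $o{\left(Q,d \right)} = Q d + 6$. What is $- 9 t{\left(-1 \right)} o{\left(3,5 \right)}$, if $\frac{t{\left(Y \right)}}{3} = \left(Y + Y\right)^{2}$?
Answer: $-2268$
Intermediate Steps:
$t{\left(Y \right)} = 12 Y^{2}$ ($t{\left(Y \right)} = 3 \left(Y + Y\right)^{2} = 3 \left(2 Y\right)^{2} = 3 \cdot 4 Y^{2} = 12 Y^{2}$)
$o{\left(Q,d \right)} = 6 + Q d$
$- 9 t{\left(-1 \right)} o{\left(3,5 \right)} = - 9 \cdot 12 \left(-1\right)^{2} \left(6 + 3 \cdot 5\right) = - 9 \cdot 12 \cdot 1 \left(6 + 15\right) = \left(-9\right) 12 \cdot 21 = \left(-108\right) 21 = -2268$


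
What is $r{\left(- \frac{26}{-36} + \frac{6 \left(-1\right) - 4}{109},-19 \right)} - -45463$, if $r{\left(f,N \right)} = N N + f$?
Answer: $\frac{89907925}{1962} \approx 45825.0$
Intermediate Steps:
$r{\left(f,N \right)} = f + N^{2}$ ($r{\left(f,N \right)} = N^{2} + f = f + N^{2}$)
$r{\left(- \frac{26}{-36} + \frac{6 \left(-1\right) - 4}{109},-19 \right)} - -45463 = \left(\left(- \frac{26}{-36} + \frac{6 \left(-1\right) - 4}{109}\right) + \left(-19\right)^{2}\right) - -45463 = \left(\left(\left(-26\right) \left(- \frac{1}{36}\right) + \left(-6 - 4\right) \frac{1}{109}\right) + 361\right) + 45463 = \left(\left(\frac{13}{18} - \frac{10}{109}\right) + 361\right) + 45463 = \left(\frac{1237}{1962} + 361\right) + 45463 = \frac{709519}{1962} + 45463 = \frac{89907925}{1962}$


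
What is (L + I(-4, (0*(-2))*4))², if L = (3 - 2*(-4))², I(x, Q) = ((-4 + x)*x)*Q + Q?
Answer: 14641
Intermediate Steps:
I(x, Q) = Q + Q*x*(-4 + x) (I(x, Q) = (x*(-4 + x))*Q + Q = Q*x*(-4 + x) + Q = Q + Q*x*(-4 + x))
L = 121 (L = (3 + 8)² = 11² = 121)
(L + I(-4, (0*(-2))*4))² = (121 + ((0*(-2))*4)*(1 + (-4)² - 4*(-4)))² = (121 + (0*4)*(1 + 16 + 16))² = (121 + 0*33)² = (121 + 0)² = 121² = 14641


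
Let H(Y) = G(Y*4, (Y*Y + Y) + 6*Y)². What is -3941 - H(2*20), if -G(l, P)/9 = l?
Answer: -2077541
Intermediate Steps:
G(l, P) = -9*l
H(Y) = 1296*Y² (H(Y) = (-9*Y*4)² = (-36*Y)² = 1296*Y²)
-3941 - H(2*20) = -3941 - 1296*(2*20)² = -3941 - 1296*40² = -3941 - 1296*1600 = -3941 - 1*2073600 = -3941 - 2073600 = -2077541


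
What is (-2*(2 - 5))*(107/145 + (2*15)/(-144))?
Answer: 1843/580 ≈ 3.1776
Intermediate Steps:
(-2*(2 - 5))*(107/145 + (2*15)/(-144)) = (-2*(-3))*(107*(1/145) + 30*(-1/144)) = 6*(107/145 - 5/24) = 6*(1843/3480) = 1843/580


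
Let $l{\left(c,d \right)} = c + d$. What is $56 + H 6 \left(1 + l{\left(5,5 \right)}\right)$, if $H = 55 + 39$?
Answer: $6260$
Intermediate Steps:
$H = 94$
$56 + H 6 \left(1 + l{\left(5,5 \right)}\right) = 56 + 94 \cdot 6 \left(1 + \left(5 + 5\right)\right) = 56 + 94 \cdot 6 \left(1 + 10\right) = 56 + 94 \cdot 6 \cdot 11 = 56 + 94 \cdot 66 = 56 + 6204 = 6260$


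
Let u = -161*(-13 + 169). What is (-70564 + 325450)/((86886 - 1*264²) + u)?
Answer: -42481/1321 ≈ -32.158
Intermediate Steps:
u = -25116 (u = -161*156 = -25116)
(-70564 + 325450)/((86886 - 1*264²) + u) = (-70564 + 325450)/((86886 - 1*264²) - 25116) = 254886/((86886 - 1*69696) - 25116) = 254886/((86886 - 69696) - 25116) = 254886/(17190 - 25116) = 254886/(-7926) = 254886*(-1/7926) = -42481/1321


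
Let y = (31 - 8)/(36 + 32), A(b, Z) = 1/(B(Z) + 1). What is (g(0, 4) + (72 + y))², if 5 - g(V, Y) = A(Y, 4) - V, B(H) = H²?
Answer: 27615025/4624 ≈ 5972.1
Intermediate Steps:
A(b, Z) = 1/(1 + Z²) (A(b, Z) = 1/(Z² + 1) = 1/(1 + Z²))
g(V, Y) = 84/17 + V (g(V, Y) = 5 - (1/(1 + 4²) - V) = 5 - (1/(1 + 16) - V) = 5 - (1/17 - V) = 5 + (-1/17 + V) = 84/17 + V)
y = 23/68 ≈ 0.33824
(g(0, 4) + (72 + y))² = ((84/17 + 0) + (72 + 23/68))² = (84/17 + 4919/68)² = (5255/68)² = 27615025/4624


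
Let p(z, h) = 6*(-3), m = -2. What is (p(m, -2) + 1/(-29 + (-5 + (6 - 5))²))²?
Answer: 55225/169 ≈ 326.78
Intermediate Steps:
p(z, h) = -18
(p(m, -2) + 1/(-29 + (-5 + (6 - 5))²))² = (-18 + 1/(-29 + (-5 + (6 - 5))²))² = (-18 + 1/(-29 + (-5 + 1)²))² = (-18 + 1/(-29 + (-4)²))² = (-18 + 1/(-29 + 16))² = (-18 + 1/(-13))² = (-18 - 1/13)² = (-235/13)² = 55225/169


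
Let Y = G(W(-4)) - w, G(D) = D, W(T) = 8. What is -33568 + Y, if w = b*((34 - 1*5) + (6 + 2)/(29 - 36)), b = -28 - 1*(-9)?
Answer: -231215/7 ≈ -33031.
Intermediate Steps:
b = -19 (b = -28 + 9 = -19)
w = -3705/7 (w = -19*((34 - 1*5) + (6 + 2)/(29 - 36)) = -19*((34 - 5) + 8/(-7)) = -19*(29 + 8*(-1/7)) = -19*(29 - 8/7) = -19*195/7 = -3705/7 ≈ -529.29)
Y = 3761/7 (Y = 8 - 1*(-3705/7) = 8 + 3705/7 = 3761/7 ≈ 537.29)
-33568 + Y = -33568 + 3761/7 = -231215/7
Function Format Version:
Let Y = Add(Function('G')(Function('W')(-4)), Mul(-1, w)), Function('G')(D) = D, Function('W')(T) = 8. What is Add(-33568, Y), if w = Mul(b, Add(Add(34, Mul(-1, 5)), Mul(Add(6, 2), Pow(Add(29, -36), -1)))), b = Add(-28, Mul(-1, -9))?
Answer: Rational(-231215, 7) ≈ -33031.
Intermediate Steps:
b = -19 (b = Add(-28, 9) = -19)
w = Rational(-3705, 7) (w = Mul(-19, Add(Add(34, Mul(-1, 5)), Mul(Add(6, 2), Pow(Add(29, -36), -1)))) = Mul(-19, Add(Add(34, -5), Mul(8, Pow(-7, -1)))) = Mul(-19, Add(29, Mul(8, Rational(-1, 7)))) = Mul(-19, Add(29, Rational(-8, 7))) = Mul(-19, Rational(195, 7)) = Rational(-3705, 7) ≈ -529.29)
Y = Rational(3761, 7) (Y = Add(8, Mul(-1, Rational(-3705, 7))) = Add(8, Rational(3705, 7)) = Rational(3761, 7) ≈ 537.29)
Add(-33568, Y) = Add(-33568, Rational(3761, 7)) = Rational(-231215, 7)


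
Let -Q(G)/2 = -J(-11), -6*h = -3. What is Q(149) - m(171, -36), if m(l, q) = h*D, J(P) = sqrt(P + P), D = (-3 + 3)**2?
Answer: 2*I*sqrt(22) ≈ 9.3808*I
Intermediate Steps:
h = 1/2 (h = -1/6*(-3) = 1/2 ≈ 0.50000)
D = 0 (D = 0**2 = 0)
J(P) = sqrt(2)*sqrt(P) (J(P) = sqrt(2*P) = sqrt(2)*sqrt(P))
m(l, q) = 0 (m(l, q) = (1/2)*0 = 0)
Q(G) = 2*I*sqrt(22) (Q(G) = -(-2)*sqrt(2)*sqrt(-11) = -(-2)*sqrt(2)*(I*sqrt(11)) = -(-2)*I*sqrt(22) = 2*I*sqrt(22))
Q(149) - m(171, -36) = 2*I*sqrt(22) - 1*0 = 2*I*sqrt(22) + 0 = 2*I*sqrt(22)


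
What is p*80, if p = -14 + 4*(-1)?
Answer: -1440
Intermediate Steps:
p = -18 (p = -14 - 4 = -18)
p*80 = -18*80 = -1440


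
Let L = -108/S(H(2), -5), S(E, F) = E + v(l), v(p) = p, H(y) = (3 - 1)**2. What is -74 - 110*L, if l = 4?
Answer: 1411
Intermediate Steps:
H(y) = 4 (H(y) = 2**2 = 4)
S(E, F) = 4 + E (S(E, F) = E + 4 = 4 + E)
L = -27/2 (L = -108/(4 + 4) = -108/8 = -108*1/8 = -27/2 ≈ -13.500)
-74 - 110*L = -74 - 110*(-27/2) = -74 + 1485 = 1411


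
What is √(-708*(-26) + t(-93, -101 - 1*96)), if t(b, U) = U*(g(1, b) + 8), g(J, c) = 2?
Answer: √16438 ≈ 128.21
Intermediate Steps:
t(b, U) = 10*U (t(b, U) = U*(2 + 8) = U*10 = 10*U)
√(-708*(-26) + t(-93, -101 - 1*96)) = √(-708*(-26) + 10*(-101 - 1*96)) = √(18408 + 10*(-101 - 96)) = √(18408 + 10*(-197)) = √(18408 - 1970) = √16438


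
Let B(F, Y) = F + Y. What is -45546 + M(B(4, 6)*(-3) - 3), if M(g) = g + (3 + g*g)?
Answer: -44487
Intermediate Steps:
M(g) = 3 + g + g² (M(g) = g + (3 + g²) = 3 + g + g²)
-45546 + M(B(4, 6)*(-3) - 3) = -45546 + (3 + ((4 + 6)*(-3) - 3) + ((4 + 6)*(-3) - 3)²) = -45546 + (3 + (10*(-3) - 3) + (10*(-3) - 3)²) = -45546 + (3 + (-30 - 3) + (-30 - 3)²) = -45546 + (3 - 33 + (-33)²) = -45546 + (3 - 33 + 1089) = -45546 + 1059 = -44487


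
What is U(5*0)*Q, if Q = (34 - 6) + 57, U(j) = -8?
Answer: -680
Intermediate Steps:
Q = 85 (Q = 28 + 57 = 85)
U(5*0)*Q = -8*85 = -680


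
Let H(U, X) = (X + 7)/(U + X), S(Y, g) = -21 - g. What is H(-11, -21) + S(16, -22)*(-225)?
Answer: -3593/16 ≈ -224.56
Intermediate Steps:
H(U, X) = (7 + X)/(U + X)
H(-11, -21) + S(16, -22)*(-225) = (7 - 21)/(-11 - 21) + (-21 - 1*(-22))*(-225) = -14/(-32) + (-21 + 22)*(-225) = -1/32*(-14) + 1*(-225) = 7/16 - 225 = -3593/16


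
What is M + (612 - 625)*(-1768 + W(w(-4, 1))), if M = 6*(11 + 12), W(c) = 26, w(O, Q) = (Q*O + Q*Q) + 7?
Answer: 22784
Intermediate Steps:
w(O, Q) = 7 + Q² + O*Q (w(O, Q) = (O*Q + Q²) + 7 = (Q² + O*Q) + 7 = 7 + Q² + O*Q)
M = 138 (M = 6*23 = 138)
M + (612 - 625)*(-1768 + W(w(-4, 1))) = 138 + (612 - 625)*(-1768 + 26) = 138 - 13*(-1742) = 138 + 22646 = 22784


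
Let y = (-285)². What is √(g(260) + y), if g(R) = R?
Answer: √81485 ≈ 285.46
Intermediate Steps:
y = 81225
√(g(260) + y) = √(260 + 81225) = √81485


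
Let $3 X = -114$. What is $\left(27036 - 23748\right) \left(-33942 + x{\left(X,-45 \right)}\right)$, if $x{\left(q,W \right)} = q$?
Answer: $-111726240$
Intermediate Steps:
$X = -38$ ($X = \frac{1}{3} \left(-114\right) = -38$)
$\left(27036 - 23748\right) \left(-33942 + x{\left(X,-45 \right)}\right) = \left(27036 - 23748\right) \left(-33942 - 38\right) = 3288 \left(-33980\right) = -111726240$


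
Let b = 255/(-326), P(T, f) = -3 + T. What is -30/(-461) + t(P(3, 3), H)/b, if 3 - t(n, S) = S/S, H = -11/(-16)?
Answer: -292922/117555 ≈ -2.4918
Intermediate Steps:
H = 11/16 (H = -11*(-1/16) = 11/16 ≈ 0.68750)
b = -255/326 (b = 255*(-1/326) = -255/326 ≈ -0.78221)
t(n, S) = 2 (t(n, S) = 3 - S/S = 3 - 1*1 = 3 - 1 = 2)
-30/(-461) + t(P(3, 3), H)/b = -30/(-461) + 2/(-255/326) = -30*(-1/461) + 2*(-326/255) = 30/461 - 652/255 = -292922/117555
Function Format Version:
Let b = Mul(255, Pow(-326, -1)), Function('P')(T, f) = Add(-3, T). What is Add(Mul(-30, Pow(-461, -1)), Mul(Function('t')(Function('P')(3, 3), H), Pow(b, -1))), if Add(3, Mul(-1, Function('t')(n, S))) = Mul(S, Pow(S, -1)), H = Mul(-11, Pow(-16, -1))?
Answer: Rational(-292922, 117555) ≈ -2.4918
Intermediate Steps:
H = Rational(11, 16) (H = Mul(-11, Rational(-1, 16)) = Rational(11, 16) ≈ 0.68750)
b = Rational(-255, 326) (b = Mul(255, Rational(-1, 326)) = Rational(-255, 326) ≈ -0.78221)
Function('t')(n, S) = 2 (Function('t')(n, S) = Add(3, Mul(-1, Mul(S, Pow(S, -1)))) = Add(3, Mul(-1, 1)) = Add(3, -1) = 2)
Add(Mul(-30, Pow(-461, -1)), Mul(Function('t')(Function('P')(3, 3), H), Pow(b, -1))) = Add(Mul(-30, Pow(-461, -1)), Mul(2, Pow(Rational(-255, 326), -1))) = Add(Mul(-30, Rational(-1, 461)), Mul(2, Rational(-326, 255))) = Add(Rational(30, 461), Rational(-652, 255)) = Rational(-292922, 117555)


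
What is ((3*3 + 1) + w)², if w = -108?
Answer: 9604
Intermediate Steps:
((3*3 + 1) + w)² = ((3*3 + 1) - 108)² = ((9 + 1) - 108)² = (10 - 108)² = (-98)² = 9604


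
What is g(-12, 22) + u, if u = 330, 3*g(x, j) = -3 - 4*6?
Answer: 321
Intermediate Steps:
g(x, j) = -9 (g(x, j) = (-3 - 4*6)/3 = (-3 - 24)/3 = (⅓)*(-27) = -9)
g(-12, 22) + u = -9 + 330 = 321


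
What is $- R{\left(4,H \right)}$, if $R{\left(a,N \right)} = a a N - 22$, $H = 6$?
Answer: $-74$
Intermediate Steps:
$R{\left(a,N \right)} = -22 + N a^{2}$ ($R{\left(a,N \right)} = a^{2} N - 22 = N a^{2} - 22 = -22 + N a^{2}$)
$- R{\left(4,H \right)} = - (-22 + 6 \cdot 4^{2}) = - (-22 + 6 \cdot 16) = - (-22 + 96) = \left(-1\right) 74 = -74$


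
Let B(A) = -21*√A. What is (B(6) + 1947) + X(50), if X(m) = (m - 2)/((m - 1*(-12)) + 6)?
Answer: 33111/17 - 21*√6 ≈ 1896.3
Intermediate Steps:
X(m) = (-2 + m)/(18 + m) (X(m) = (-2 + m)/((m + 12) + 6) = (-2 + m)/((12 + m) + 6) = (-2 + m)/(18 + m))
(B(6) + 1947) + X(50) = (-21*√6 + 1947) + (-2 + 50)/(18 + 50) = (1947 - 21*√6) + 48/68 = (1947 - 21*√6) + (1/68)*48 = (1947 - 21*√6) + 12/17 = 33111/17 - 21*√6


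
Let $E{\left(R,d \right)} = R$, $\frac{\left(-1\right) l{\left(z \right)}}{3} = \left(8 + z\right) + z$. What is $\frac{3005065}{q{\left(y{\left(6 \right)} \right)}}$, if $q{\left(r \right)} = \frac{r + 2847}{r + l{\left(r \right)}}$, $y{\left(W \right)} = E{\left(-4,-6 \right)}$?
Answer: $- \frac{12020260}{2843} \approx -4228.0$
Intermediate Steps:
$l{\left(z \right)} = -24 - 6 z$ ($l{\left(z \right)} = - 3 \left(\left(8 + z\right) + z\right) = - 3 \left(8 + 2 z\right) = -24 - 6 z$)
$y{\left(W \right)} = -4$
$q{\left(r \right)} = \frac{2847 + r}{-24 - 5 r}$ ($q{\left(r \right)} = \frac{r + 2847}{r - \left(24 + 6 r\right)} = \frac{2847 + r}{-24 - 5 r}$)
$\frac{3005065}{q{\left(y{\left(6 \right)} \right)}} = \frac{3005065}{\frac{1}{24 + 5 \left(-4\right)} \left(-2847 - -4\right)} = \frac{3005065}{\frac{1}{24 - 20} \left(-2847 + 4\right)} = \frac{3005065}{\frac{1}{4} \left(-2843\right)} = \frac{3005065}{- \frac{2843}{4}} = 3005065 \left(- \frac{4}{2843}\right) = - \frac{12020260}{2843}$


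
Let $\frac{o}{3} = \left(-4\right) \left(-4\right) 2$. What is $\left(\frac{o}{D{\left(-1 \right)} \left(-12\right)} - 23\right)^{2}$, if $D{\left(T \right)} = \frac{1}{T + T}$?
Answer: $49$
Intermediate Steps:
$D{\left(T \right)} = \frac{1}{2 T}$
$o = 96$ ($o = 3 \left(-4\right) \left(-4\right) 2 = 3 \cdot 16 \cdot 2 = 3 \cdot 32 = 96$)
$\left(\frac{o}{D{\left(-1 \right)} \left(-12\right)} - 23\right)^{2} = \left(\frac{96}{\frac{1}{2 \left(-1\right)} \left(-12\right)} - 23\right)^{2} = \left(\frac{96}{\frac{1}{2} \left(-1\right) \left(-12\right)} - 23\right)^{2} = \left(\frac{96}{\left(- \frac{1}{2}\right) \left(-12\right)} - 23\right)^{2} = \left(\frac{96}{6} - 23\right)^{2} = \left(96 \cdot \frac{1}{6} - 23\right)^{2} = \left(16 - 23\right)^{2} = \left(-7\right)^{2} = 49$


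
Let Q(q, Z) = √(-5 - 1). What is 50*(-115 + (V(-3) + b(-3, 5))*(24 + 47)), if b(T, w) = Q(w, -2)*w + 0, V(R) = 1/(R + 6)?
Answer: -13700/3 + 17750*I*√6 ≈ -4566.7 + 43478.0*I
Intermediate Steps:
Q(q, Z) = I*√6 (Q(q, Z) = √(-6) = I*√6)
V(R) = 1/(6 + R)
b(T, w) = I*w*√6 (b(T, w) = (I*√6)*w + 0 = I*w*√6 + 0 = I*w*√6)
50*(-115 + (V(-3) + b(-3, 5))*(24 + 47)) = 50*(-115 + (1/(6 - 3) + I*5*√6)*(24 + 47)) = 50*(-115 + (1/3 + 5*I*√6)*71) = 50*(-115 + (⅓ + 5*I*√6)*71) = 50*(-115 + (71/3 + 355*I*√6)) = 50*(-274/3 + 355*I*√6) = -13700/3 + 17750*I*√6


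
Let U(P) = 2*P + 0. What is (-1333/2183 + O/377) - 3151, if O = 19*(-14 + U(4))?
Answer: -2593996044/822991 ≈ -3151.9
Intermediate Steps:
U(P) = 2*P
O = -114 (O = 19*(-14 + 2*4) = 19*(-14 + 8) = 19*(-6) = -114)
(-1333/2183 + O/377) - 3151 = (-1333/2183 - 114/377) - 3151 = -751403/822991 - 3151 = -2593996044/822991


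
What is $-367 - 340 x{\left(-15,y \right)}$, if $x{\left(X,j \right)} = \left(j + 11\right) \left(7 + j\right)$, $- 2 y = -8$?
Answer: $-56467$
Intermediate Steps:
$y = 4$ ($y = \left(- \frac{1}{2}\right) \left(-8\right) = 4$)
$x{\left(X,j \right)} = \left(7 + j\right) \left(11 + j\right)$ ($x{\left(X,j \right)} = \left(11 + j\right) \left(7 + j\right) = \left(7 + j\right) \left(11 + j\right)$)
$-367 - 340 x{\left(-15,y \right)} = -367 - 340 \left(77 + 4^{2} + 18 \cdot 4\right) = -367 - 340 \left(77 + 16 + 72\right) = -367 - 56100 = -56467$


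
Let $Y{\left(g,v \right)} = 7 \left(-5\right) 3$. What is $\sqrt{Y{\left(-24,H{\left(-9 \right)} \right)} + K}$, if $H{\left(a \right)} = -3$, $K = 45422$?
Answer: $\sqrt{45317} \approx 212.88$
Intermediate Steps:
$Y{\left(g,v \right)} = -105$ ($Y{\left(g,v \right)} = \left(-35\right) 3 = -105$)
$\sqrt{Y{\left(-24,H{\left(-9 \right)} \right)} + K} = \sqrt{-105 + 45422} = \sqrt{45317}$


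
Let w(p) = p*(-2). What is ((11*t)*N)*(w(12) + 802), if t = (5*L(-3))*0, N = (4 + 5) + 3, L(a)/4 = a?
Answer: 0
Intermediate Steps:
L(a) = 4*a
w(p) = -2*p
N = 12 (N = 9 + 3 = 12)
t = 0 (t = (5*(4*(-3)))*0 = (5*(-12))*0 = -60*0 = 0)
((11*t)*N)*(w(12) + 802) = ((11*0)*12)*(-2*12 + 802) = (0*12)*(-24 + 802) = 0*778 = 0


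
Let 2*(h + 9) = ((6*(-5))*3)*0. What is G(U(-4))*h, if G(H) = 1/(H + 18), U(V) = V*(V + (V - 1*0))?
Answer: -9/50 ≈ -0.18000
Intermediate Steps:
U(V) = 2*V² (U(V) = V*(V + (V + 0)) = V*(V + V) = V*(2*V) = 2*V²)
h = -9 (h = -9 + (((6*(-5))*3)*0)/2 = -9 + (-30*3*0)/2 = -9 + (-90*0)/2 = -9 + (½)*0 = -9 + 0 = -9)
G(H) = 1/(18 + H)
G(U(-4))*h = -9/(18 + 2*(-4)²) = -9/(18 + 2*16) = -9/(18 + 32) = -9/50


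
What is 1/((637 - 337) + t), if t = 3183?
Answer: 1/3483 ≈ 0.00028711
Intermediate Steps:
1/((637 - 337) + t) = 1/((637 - 337) + 3183) = 1/(300 + 3183) = 1/3483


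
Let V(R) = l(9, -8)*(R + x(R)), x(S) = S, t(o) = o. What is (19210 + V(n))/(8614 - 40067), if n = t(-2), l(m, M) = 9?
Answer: -19174/31453 ≈ -0.60961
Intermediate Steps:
n = -2
V(R) = 18*R (V(R) = 9*(R + R) = 9*(2*R) = 18*R)
(19210 + V(n))/(8614 - 40067) = (19210 + 18*(-2))/(8614 - 40067) = (19210 - 36)/(-31453) = 19174*(-1/31453) = -19174/31453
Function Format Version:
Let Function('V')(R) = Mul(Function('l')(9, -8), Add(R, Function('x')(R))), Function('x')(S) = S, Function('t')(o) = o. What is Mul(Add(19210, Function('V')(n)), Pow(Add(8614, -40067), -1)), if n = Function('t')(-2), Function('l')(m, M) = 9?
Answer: Rational(-19174, 31453) ≈ -0.60961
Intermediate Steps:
n = -2
Function('V')(R) = Mul(18, R) (Function('V')(R) = Mul(9, Add(R, R)) = Mul(9, Mul(2, R)) = Mul(18, R))
Mul(Add(19210, Function('V')(n)), Pow(Add(8614, -40067), -1)) = Mul(Add(19210, Mul(18, -2)), Pow(Add(8614, -40067), -1)) = Mul(Add(19210, -36), Pow(-31453, -1)) = Mul(19174, Rational(-1, 31453)) = Rational(-19174, 31453)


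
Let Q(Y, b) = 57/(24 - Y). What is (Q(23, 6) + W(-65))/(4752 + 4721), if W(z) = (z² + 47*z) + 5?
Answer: 1232/9473 ≈ 0.13005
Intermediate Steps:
W(z) = 5 + z² + 47*z
(Q(23, 6) + W(-65))/(4752 + 4721) = (-57/(-24 + 23) + (5 + (-65)² + 47*(-65)))/(4752 + 4721) = (-57/(-1) + (5 + 4225 - 3055))/9473 = (-57*(-1) + 1175)*(1/9473) = (57 + 1175)*(1/9473) = 1232*(1/9473) = 1232/9473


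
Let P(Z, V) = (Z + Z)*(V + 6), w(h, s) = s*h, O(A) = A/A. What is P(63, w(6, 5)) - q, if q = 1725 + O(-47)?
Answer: 2810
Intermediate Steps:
O(A) = 1
w(h, s) = h*s
q = 1726 (q = 1725 + 1 = 1726)
P(Z, V) = 2*Z*(6 + V) (P(Z, V) = (2*Z)*(6 + V) = 2*Z*(6 + V))
P(63, w(6, 5)) - q = 2*63*(6 + 6*5) - 1*1726 = 2*63*(6 + 30) - 1726 = 2*63*36 - 1726 = 4536 - 1726 = 2810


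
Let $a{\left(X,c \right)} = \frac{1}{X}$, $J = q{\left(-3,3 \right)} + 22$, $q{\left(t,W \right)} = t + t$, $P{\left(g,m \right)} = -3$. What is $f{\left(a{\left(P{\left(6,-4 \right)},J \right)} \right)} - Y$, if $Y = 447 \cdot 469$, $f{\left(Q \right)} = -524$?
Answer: $-210167$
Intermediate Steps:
$q{\left(t,W \right)} = 2 t$
$J = 16$ ($J = 2 \left(-3\right) + 22 = -6 + 22 = 16$)
$Y = 209643$
$f{\left(a{\left(P{\left(6,-4 \right)},J \right)} \right)} - Y = -524 - 209643 = -210167$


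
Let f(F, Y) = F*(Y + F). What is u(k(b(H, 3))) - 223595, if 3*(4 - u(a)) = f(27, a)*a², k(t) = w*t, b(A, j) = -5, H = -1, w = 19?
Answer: 5299709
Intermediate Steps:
k(t) = 19*t
f(F, Y) = F*(F + Y)
u(a) = 4 - a²*(729 + 27*a)/3 (u(a) = 4 - 27*(27 + a)*a²/3 = 4 - (729 + 27*a)*a²/3 = 4 - a²*(729 + 27*a)/3)
u(k(b(H, 3))) - 223595 = (4 - 9*(19*(-5))²*(27 + 19*(-5))) - 223595 = (4 - 9*(-95)²*(27 - 95)) - 223595 = (4 - 9*9025*(-68)) - 223595 = (4 + 5523300) - 223595 = 5523304 - 223595 = 5299709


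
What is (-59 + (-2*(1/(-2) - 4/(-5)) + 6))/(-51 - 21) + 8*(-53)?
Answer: -38093/90 ≈ -423.26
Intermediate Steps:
(-59 + (-2*(1/(-2) - 4/(-5)) + 6))/(-51 - 21) + 8*(-53) = (-59 + (-2*(1*(-½) - 4*(-⅕)) + 6))/(-72) - 424 = (-59 + (-2*(-½ + ⅘) + 6))*(-1/72) - 424 = (-59 + (-2*3/10 + 6))*(-1/72) - 424 = (-59 + (-⅗ + 6))*(-1/72) - 424 = (-59 + 27/5)*(-1/72) - 424 = -268/5*(-1/72) - 424 = 67/90 - 424 = -38093/90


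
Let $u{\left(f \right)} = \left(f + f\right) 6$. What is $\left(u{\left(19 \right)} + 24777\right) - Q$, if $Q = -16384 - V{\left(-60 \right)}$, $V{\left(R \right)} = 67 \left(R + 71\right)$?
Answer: $42126$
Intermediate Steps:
$u{\left(f \right)} = 12 f$ ($u{\left(f \right)} = 2 f 6 = 12 f$)
$V{\left(R \right)} = 4757 + 67 R$ ($V{\left(R \right)} = 67 \left(71 + R\right) = 4757 + 67 R$)
$Q = -17121$ ($Q = -16384 - \left(4757 + 67 \left(-60\right)\right) = -16384 - \left(4757 - 4020\right) = -16384 - 737 = -17121$)
$\left(u{\left(19 \right)} + 24777\right) - Q = \left(12 \cdot 19 + 24777\right) - -17121 = \left(228 + 24777\right) + 17121 = 25005 + 17121 = 42126$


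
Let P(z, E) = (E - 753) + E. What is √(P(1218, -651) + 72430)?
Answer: 5*√2815 ≈ 265.28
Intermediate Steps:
P(z, E) = -753 + 2*E (P(z, E) = (-753 + E) + E = -753 + 2*E)
√(P(1218, -651) + 72430) = √((-753 + 2*(-651)) + 72430) = √((-753 - 1302) + 72430) = √(-2055 + 72430) = √70375 = 5*√2815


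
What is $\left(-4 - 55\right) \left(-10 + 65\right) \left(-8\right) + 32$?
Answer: $25992$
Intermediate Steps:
$\left(-4 - 55\right) \left(-10 + 65\right) \left(-8\right) + 32 = \left(-59\right) 55 \left(-8\right) + 32 = \left(-3245\right) \left(-8\right) + 32 = 25960 + 32 = 25992$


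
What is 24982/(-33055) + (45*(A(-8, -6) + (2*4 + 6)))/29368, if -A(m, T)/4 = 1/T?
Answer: -177963769/242689810 ≈ -0.73330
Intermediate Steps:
A(m, T) = -4/T
24982/(-33055) + (45*(A(-8, -6) + (2*4 + 6)))/29368 = 24982/(-33055) + (45*(-4/(-6) + (2*4 + 6)))/29368 = 24982*(-1/33055) + (45*(-4*(-⅙) + (8 + 6)))*(1/29368) = -24982/33055 + (45*(⅔ + 14))*(1/29368) = -24982/33055 + (45*(44/3))*(1/29368) = -24982/33055 + 660*(1/29368) = -24982/33055 + 165/7342 = -177963769/242689810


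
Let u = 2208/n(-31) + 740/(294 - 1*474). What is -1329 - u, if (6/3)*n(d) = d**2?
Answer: -11498708/8649 ≈ -1329.5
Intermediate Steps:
n(d) = d**2/2
u = 4187/8649 (u = 2208/(((1/2)*(-31)**2)) + 740/(294 - 1*474) = 2208/(((1/2)*961)) + 740/(294 - 474) = 2208/(961/2) + 740/(-180) = 2208*(2/961) + 740*(-1/180) = 4416/961 - 37/9 = 4187/8649 ≈ 0.48410)
-1329 - u = -1329 - 1*4187/8649 = -1329 - 4187/8649 = -11498708/8649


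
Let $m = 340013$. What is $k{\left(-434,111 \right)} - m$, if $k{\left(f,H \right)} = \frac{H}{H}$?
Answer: $-340012$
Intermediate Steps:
$k{\left(f,H \right)} = 1$
$k{\left(-434,111 \right)} - m = 1 - 340013 = -340012$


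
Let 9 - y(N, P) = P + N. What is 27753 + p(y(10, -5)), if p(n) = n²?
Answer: 27769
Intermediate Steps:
y(N, P) = 9 - N - P (y(N, P) = 9 - (P + N) = 9 - (N + P) = 9 + (-N - P) = 9 - N - P)
27753 + p(y(10, -5)) = 27753 + (9 - 1*10 - 1*(-5))² = 27753 + (9 - 10 + 5)² = 27753 + 4² = 27753 + 16 = 27769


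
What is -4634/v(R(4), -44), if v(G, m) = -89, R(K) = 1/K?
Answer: 4634/89 ≈ 52.067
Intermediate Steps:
R(K) = 1/K
-4634/v(R(4), -44) = -4634/(-89) = -4634*(-1/89) = 4634/89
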